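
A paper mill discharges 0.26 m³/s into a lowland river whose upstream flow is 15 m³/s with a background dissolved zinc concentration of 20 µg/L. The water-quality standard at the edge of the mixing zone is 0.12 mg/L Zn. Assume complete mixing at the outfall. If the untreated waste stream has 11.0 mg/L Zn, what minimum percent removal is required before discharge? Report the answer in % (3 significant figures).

46.5 %

20 µg/L = 0.02 mg/L.
Mass balance: 0.12·15.26 = 0.26·Cₑ + 15·0.02.
Cₑ = (1.831 − 0.3) / 0.26 = 5.889 mg/L.
Required removal = 1 − 5.889/11.0 = 46.46 %.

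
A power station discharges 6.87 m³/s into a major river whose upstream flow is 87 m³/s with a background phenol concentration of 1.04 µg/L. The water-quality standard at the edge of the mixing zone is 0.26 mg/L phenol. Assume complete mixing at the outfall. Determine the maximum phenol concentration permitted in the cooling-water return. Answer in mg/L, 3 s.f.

1.04 µg/L = 0.00104 mg/L.
Mass balance: 0.26·93.87 = 6.87·Cₑ + 87·0.00104.
Cₑ = (24.41 − 0.09048) / 6.87 = 3.539 mg/L.

3.54 mg/L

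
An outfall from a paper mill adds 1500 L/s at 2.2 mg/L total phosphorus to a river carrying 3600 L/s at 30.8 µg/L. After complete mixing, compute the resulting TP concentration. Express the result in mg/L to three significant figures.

1500 L/s = 1.5 m³/s.
3600 L/s = 3.6 m³/s.
30.8 µg/L = 0.0308 mg/L.
Flow-weighted mixing gives C = (1.5·2.2 + 3.6·0.0308) / (1.5 + 3.6) = 3.411/5.1 = 0.6688 mg/L.

0.669 mg/L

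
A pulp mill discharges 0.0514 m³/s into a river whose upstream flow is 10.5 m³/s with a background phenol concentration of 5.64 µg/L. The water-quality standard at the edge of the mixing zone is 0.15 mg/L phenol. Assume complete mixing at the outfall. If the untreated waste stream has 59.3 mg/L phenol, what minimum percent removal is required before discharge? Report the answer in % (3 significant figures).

50.0 %

5.64 µg/L = 0.00564 mg/L.
Mass balance: 0.15·10.55 = 0.0514·Cₑ + 10.5·0.00564.
Cₑ = (1.583 − 0.05922) / 0.0514 = 29.64 mg/L.
Required removal = 1 − 29.64/59.3 = 50.02 %.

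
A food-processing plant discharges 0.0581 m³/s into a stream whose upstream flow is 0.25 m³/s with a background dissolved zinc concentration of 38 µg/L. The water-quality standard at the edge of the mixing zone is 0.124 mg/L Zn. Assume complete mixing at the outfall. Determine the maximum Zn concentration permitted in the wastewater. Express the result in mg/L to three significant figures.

0.494 mg/L

38 µg/L = 0.038 mg/L.
Mass balance: 0.124·0.3081 = 0.0581·Cₑ + 0.25·0.038.
Cₑ = (0.0382 − 0.0095) / 0.0581 = 0.4941 mg/L.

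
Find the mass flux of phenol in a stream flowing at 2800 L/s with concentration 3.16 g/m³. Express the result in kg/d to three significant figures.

2800 L/s = 2.8 m³/s.
Mass flux = Q·C = 2.8 m³/s × 3.16 g/m³ = 8.848 g/s.
= 8.848 g/s × 86.4 = 764.5 kg/d.

764 kg/d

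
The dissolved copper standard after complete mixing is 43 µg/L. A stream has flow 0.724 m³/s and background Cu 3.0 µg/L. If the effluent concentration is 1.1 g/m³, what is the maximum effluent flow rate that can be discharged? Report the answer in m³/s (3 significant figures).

3.0 µg/L = 0.003 mg/L.
43 µg/L = 0.043 mg/L.
Mass balance at complete mixing: C_std·(Q_w + Q_r) = Q_w·C_e + Q_r·C_b.
Rearranging, Q_w = Q_r·(C_std − C_b)/(C_e − C_std) = 0.724·(0.043 − 0.003) / (1.1 − 0.043) = 0.0274 m³/s.

0.0274 m³/s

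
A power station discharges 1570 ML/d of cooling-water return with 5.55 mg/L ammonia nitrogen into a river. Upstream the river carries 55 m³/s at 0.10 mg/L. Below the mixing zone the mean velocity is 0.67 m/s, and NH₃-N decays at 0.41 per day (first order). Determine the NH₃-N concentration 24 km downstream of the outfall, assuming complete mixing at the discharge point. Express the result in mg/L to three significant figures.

1.23 mg/L

1570 ML/d = 18.17 m³/s.
After complete mixing, C₀ = (18.17·5.55 + 55·0.1) / 73.17 = 1.453 mg/L.
Travel time t = 2.4e+04 m / 0.67 m/s = 3.582e+04 s = 0.4146 d.
C = 1.453·exp(−0.41·0.4146) = 1.453·0.8437 = 1.226 mg/L.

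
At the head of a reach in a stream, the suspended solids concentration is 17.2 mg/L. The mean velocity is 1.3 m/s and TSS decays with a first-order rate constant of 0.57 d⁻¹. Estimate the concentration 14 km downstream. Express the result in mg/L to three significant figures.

Travel time t = 14 km / 1.3 m/s = 1.4e+04/1.3 = 1.077e+04 s = 0.1246 d.
First-order decay: C = 17.2·exp(−0.57·0.1246) = 17.2·0.9314 = 16.02 mg/L.

16.0 mg/L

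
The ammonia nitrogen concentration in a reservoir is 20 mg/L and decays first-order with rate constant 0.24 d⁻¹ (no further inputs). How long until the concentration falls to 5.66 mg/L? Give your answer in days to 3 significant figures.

t = ln(C₀/C)/k = ln(20/5.66)/0.24 = 1.262/0.24 = 5.26 d.

5.26 d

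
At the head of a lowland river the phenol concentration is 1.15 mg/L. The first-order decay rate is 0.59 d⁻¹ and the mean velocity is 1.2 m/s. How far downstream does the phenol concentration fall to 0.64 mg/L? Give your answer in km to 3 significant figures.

From C = C₀·e^(−kt), t = ln(C₀/C)/k = ln(1.15/0.64)/0.59 = 0.586/0.59 = 0.9933 d.
Distance = v·t = 1.2 m/s × 8.582e+04 s = 1.03e+05 m = 103 km.

103 km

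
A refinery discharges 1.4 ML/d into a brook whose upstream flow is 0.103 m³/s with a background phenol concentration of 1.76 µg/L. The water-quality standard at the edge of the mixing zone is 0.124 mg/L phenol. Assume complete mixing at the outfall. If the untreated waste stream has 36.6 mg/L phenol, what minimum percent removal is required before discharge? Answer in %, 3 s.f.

97.5 %

1.4 ML/d = 0.0162 m³/s.
1.76 µg/L = 0.00176 mg/L.
Mass balance: 0.124·0.1192 = 0.0162·Cₑ + 0.103·0.00176.
Cₑ = (0.01478 − 0.0001813) / 0.0162 = 0.901 mg/L.
Required removal = 1 − 0.901/36.6 = 97.54 %.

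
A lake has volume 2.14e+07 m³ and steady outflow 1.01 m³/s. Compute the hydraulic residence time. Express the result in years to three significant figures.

Q = 1.01 m³/s × 3.156e+07 s/yr = 3.187e+07 m³/yr.
Hydraulic residence time τ = V/Q = 2.14e+07/3.187e+07 = 0.6714 yr.

0.671 yr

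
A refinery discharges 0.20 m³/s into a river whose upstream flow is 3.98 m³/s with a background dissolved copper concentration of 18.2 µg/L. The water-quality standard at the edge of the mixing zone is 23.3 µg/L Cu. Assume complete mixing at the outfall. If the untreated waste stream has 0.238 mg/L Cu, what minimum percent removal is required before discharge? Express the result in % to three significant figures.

18.2 µg/L = 0.0182 mg/L.
23.3 µg/L = 0.0233 mg/L.
Mass balance: 0.0233·4.18 = 0.2·Cₑ + 3.98·0.0182.
Cₑ = (0.09739 − 0.07244) / 0.2 = 0.1248 mg/L.
Required removal = 1 − 0.1248/0.238 = 47.57 %.

47.6 %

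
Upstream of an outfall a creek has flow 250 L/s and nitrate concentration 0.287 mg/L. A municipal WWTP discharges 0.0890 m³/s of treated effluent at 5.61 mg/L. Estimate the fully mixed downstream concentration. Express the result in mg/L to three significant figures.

1.68 mg/L

250 L/s = 0.25 m³/s.
Conservation of mass across the mixing zone: C = (0.089·5.61 + 0.25·0.287) / (0.089 + 0.25) = 0.571/0.339 = 1.684 mg/L.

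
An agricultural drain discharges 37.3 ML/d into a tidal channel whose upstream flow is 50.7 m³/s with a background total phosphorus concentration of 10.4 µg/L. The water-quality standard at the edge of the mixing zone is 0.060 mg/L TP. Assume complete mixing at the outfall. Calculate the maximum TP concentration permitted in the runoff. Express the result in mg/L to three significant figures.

37.3 ML/d = 0.4317 m³/s.
10.4 µg/L = 0.0104 mg/L.
Mass balance: 0.06·51.13 = 0.4317·Cₑ + 50.7·0.0104.
Cₑ = (3.068 − 0.5273) / 0.4317 = 5.885 mg/L.

5.88 mg/L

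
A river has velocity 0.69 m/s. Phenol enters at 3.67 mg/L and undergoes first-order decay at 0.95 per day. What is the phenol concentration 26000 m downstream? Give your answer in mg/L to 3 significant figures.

2.43 mg/L

Travel time t = 26000 m / 0.69 m/s = 2.6e+04/0.69 = 3.768e+04 s = 0.4361 d.
First-order decay: C = 3.67·exp(−0.95·0.4361) = 3.67·0.6608 = 2.425 mg/L.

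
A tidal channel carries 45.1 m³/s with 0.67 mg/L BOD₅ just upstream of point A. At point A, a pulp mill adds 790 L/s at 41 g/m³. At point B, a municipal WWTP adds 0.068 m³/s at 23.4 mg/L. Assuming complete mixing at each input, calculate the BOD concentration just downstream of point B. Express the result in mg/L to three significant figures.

1.40 mg/L

790 L/s = 0.79 m³/s.
After input A: C = (45.1·0.67 + 0.79·41) / 45.89 = 1.364 mg/L.
After input B: C = (45.89·1.364 + 0.068·23.4) / 45.96 = 1.397 mg/L.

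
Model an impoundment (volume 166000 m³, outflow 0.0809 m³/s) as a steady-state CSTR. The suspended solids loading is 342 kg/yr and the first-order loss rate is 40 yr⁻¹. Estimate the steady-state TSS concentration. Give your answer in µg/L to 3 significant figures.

Outflow Q = 0.0809 m³/s × 3.156e+07 s/yr = 2.553e+06 m³/yr.
Steady-state CSTR mass balance: W = Q·C + k·V·C, so C = W/(Q + kV).
Q + kV = 2.553e+06 + 40·166000 = 9.193e+06 m³/yr.
C = 342/9.193e+06 = 3.72e-05 kg/m³ = 0.0372 mg/L = 37.2 µg/L.

37.2 µg/L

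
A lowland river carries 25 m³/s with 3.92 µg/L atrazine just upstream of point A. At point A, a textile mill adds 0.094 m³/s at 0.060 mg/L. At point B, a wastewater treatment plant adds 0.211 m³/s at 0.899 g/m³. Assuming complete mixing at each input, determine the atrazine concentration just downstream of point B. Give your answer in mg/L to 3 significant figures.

0.0116 mg/L

3.92 µg/L = 0.00392 mg/L.
After input A: C = (25·0.00392 + 0.094·0.06) / 25.09 = 0.00413 mg/L.
After input B: C = (25.09·0.00413 + 0.211·0.899) / 25.3 = 0.01159 mg/L.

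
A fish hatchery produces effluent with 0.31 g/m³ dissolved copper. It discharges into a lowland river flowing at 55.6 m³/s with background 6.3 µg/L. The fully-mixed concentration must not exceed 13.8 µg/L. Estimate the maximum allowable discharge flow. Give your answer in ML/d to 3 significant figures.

6.3 µg/L = 0.0063 mg/L.
13.8 µg/L = 0.0138 mg/L.
Mass balance at complete mixing: C_std·(Q_w + Q_r) = Q_w·C_e + Q_r·C_b.
Rearranging, Q_w = Q_r·(C_std − C_b)/(C_e − C_std) = 55.6·(0.0138 − 0.0063) / (0.31 − 0.0138) = 1.408 m³/s.
= 121.6 ML/d.

122 ML/d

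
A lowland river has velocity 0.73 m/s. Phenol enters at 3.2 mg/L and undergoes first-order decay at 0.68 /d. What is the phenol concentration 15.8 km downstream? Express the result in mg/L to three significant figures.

Travel time t = 15.8 km / 0.73 m/s = 1.58e+04/0.73 = 2.164e+04 s = 0.2505 d.
First-order decay: C = 3.2·exp(−0.68·0.2505) = 3.2·0.8434 = 2.699 mg/L.

2.70 mg/L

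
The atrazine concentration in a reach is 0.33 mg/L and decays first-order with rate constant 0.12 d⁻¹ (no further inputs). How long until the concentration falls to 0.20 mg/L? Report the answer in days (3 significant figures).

t = ln(C₀/C)/k = ln(0.33/0.20)/0.12 = 0.5008/0.12 = 4.173 d.

4.17 d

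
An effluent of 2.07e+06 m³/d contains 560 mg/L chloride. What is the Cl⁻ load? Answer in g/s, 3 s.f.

2.07e+06 m³/d = 23.96 m³/s.
Mass flux = Q·C = 23.96 m³/s × 560 g/m³ = 1.342e+04 g/s.

13400 g/s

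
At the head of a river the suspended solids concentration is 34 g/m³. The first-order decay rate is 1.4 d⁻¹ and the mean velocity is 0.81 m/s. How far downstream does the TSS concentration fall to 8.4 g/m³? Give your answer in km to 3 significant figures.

69.9 km

From C = C₀·e^(−kt), t = ln(C₀/C)/k = ln(34/8.4)/1.4 = 1.398/1.4 = 0.9987 d.
Distance = v·t = 0.81 m/s × 8.628e+04 s = 6.989e+04 m = 69.89 km.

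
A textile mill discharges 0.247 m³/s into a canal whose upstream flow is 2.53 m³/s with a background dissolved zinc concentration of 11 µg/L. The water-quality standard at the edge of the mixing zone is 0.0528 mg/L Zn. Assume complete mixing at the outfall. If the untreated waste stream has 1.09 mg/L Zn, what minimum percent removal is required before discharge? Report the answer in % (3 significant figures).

11 µg/L = 0.011 mg/L.
Mass balance: 0.0528·2.777 = 0.247·Cₑ + 2.53·0.011.
Cₑ = (0.1466 − 0.02783) / 0.247 = 0.481 mg/L.
Required removal = 1 − 0.481/1.09 = 55.88 %.

55.9 %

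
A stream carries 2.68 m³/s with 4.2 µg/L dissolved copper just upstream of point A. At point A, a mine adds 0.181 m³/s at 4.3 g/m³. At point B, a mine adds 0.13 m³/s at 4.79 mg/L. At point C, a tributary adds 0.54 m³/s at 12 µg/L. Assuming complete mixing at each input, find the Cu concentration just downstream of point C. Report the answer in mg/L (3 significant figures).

0.402 mg/L

4.2 µg/L = 0.0042 mg/L.
After input A: C = (2.68·0.0042 + 0.181·4.3) / 2.861 = 0.276 mg/L.
After input B: C = (2.861·0.276 + 0.13·4.79) / 2.991 = 0.4722 mg/L.
12 µg/L = 0.012 mg/L.
After input C: C = (2.991·0.4722 + 0.54·0.012) / 3.531 = 0.4018 mg/L.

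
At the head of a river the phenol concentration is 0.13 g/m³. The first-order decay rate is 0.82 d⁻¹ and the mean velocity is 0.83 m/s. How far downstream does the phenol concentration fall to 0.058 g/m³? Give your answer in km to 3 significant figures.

From C = C₀·e^(−kt), t = ln(C₀/C)/k = ln(0.13/0.058)/0.82 = 0.8071/0.82 = 0.9843 d.
Distance = v·t = 0.83 m/s × 8.504e+04 s = 7.058e+04 m = 70.58 km.

70.6 km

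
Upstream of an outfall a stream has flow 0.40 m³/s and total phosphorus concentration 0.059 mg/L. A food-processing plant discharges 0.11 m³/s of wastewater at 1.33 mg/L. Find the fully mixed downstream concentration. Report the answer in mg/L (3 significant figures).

By mass balance at complete mixing, C = (0.11·1.33 + 0.4·0.059) / (0.11 + 0.4) = 0.1699/0.51 = 0.3331 mg/L.

0.333 mg/L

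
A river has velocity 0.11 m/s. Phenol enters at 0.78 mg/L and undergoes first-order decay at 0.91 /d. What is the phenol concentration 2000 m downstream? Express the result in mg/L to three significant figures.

0.644 mg/L

Travel time t = 2000 m / 0.11 m/s = 2000/0.11 = 1.818e+04 s = 0.2104 d.
First-order decay: C = 0.78·exp(−0.91·0.2104) = 0.78·0.8257 = 0.6441 mg/L.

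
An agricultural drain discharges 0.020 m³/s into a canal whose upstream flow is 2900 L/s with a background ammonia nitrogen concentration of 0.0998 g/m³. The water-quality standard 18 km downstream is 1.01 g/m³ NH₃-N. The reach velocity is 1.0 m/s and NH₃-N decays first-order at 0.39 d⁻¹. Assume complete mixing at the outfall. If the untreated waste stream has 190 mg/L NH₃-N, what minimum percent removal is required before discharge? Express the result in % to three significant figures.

23.4 %

2900 L/s = 2.9 m³/s.
Travel time to the compliance point: t = 1.8e+04/1.0 = 1.8e+04 s = 0.2083 d; decay factor exp(−0.39·0.2083) = 0.922.
So the concentration just after mixing may be at most 1.01/0.922 = 1.095 mg/L.
Mass balance: 1.095·2.92 = 0.02·Cₑ + 2.9·0.0998.
Cₑ = (3.199 − 0.2894) / 0.02 = 145.5 mg/L.
Required removal = 1 − 145.5/190 = 23.44 %.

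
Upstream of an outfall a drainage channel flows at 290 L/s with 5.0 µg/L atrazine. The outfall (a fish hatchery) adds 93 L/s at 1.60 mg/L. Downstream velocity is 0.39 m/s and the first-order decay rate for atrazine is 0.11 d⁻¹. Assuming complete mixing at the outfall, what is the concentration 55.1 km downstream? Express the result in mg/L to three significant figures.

93 L/s = 0.093 m³/s.
290 L/s = 0.29 m³/s.
5.0 µg/L = 0.005 mg/L.
After complete mixing, C₀ = (0.093·1.6 + 0.29·0.005) / 0.383 = 0.3923 mg/L.
Travel time t = 5.51e+04 m / 0.39 m/s = 1.413e+05 s = 1.635 d.
C = 0.3923·exp(−0.11·1.635) = 0.3923·0.8354 = 0.3277 mg/L.

0.328 mg/L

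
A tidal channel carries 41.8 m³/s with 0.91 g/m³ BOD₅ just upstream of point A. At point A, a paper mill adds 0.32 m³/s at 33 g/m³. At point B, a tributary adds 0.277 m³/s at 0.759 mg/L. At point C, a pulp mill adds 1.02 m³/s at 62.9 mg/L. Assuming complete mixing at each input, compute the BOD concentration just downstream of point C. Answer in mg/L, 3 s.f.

2.60 mg/L

After input A: C = (41.8·0.91 + 0.32·33) / 42.12 = 1.154 mg/L.
After input B: C = (42.12·1.154 + 0.277·0.759) / 42.4 = 1.151 mg/L.
After input C: C = (42.4·1.151 + 1.02·62.9) / 43.42 = 2.602 mg/L.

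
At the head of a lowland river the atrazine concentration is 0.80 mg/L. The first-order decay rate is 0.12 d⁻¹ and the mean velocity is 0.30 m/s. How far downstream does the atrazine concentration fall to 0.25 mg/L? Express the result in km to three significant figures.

From C = C₀·e^(−kt), t = ln(C₀/C)/k = ln(0.80/0.25)/0.12 = 1.163/0.12 = 9.693 d.
Distance = v·t = 0.30 m/s × 8.375e+05 s = 2.512e+05 m = 251.2 km.

251 km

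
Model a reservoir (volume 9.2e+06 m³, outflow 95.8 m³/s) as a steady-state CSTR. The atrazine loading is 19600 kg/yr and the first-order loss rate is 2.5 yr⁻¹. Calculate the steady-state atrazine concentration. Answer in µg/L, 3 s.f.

Outflow Q = 95.8 m³/s × 3.156e+07 s/yr = 3.023e+09 m³/yr.
Steady-state CSTR mass balance: W = Q·C + k·V·C, so C = W/(Q + kV).
Q + kV = 3.023e+09 + 2.5·9.2e+06 = 3.046e+09 m³/yr.
C = 19600/3.046e+09 = 6.434e-06 kg/m³ = 0.006434 mg/L = 6.434 µg/L.

6.43 µg/L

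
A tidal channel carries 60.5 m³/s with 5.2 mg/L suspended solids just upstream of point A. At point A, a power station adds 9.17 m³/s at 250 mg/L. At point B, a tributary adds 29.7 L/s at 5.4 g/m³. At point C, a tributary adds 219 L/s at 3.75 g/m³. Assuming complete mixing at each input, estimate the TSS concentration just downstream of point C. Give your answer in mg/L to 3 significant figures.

After input A: C = (60.5·5.2 + 9.17·250) / 69.67 = 37.42 mg/L.
29.7 L/s = 0.0297 m³/s.
After input B: C = (69.67·37.42 + 0.0297·5.4) / 69.7 = 37.41 mg/L.
219 L/s = 0.219 m³/s.
After input C: C = (69.7·37.41 + 0.219·3.75) / 69.92 = 37.3 mg/L.

37.3 mg/L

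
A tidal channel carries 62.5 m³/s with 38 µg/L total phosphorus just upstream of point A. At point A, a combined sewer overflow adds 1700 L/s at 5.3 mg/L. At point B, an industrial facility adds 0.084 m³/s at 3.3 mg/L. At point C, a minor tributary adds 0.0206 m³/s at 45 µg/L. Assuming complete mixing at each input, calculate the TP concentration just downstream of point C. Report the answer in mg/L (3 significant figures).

38 µg/L = 0.038 mg/L.
1700 L/s = 1.7 m³/s.
After input A: C = (62.5·0.038 + 1.7·5.3) / 64.2 = 0.1773 mg/L.
After input B: C = (64.2·0.1773 + 0.084·3.3) / 64.28 = 0.1814 mg/L.
45 µg/L = 0.045 mg/L.
After input C: C = (64.28·0.1814 + 0.0206·0.045) / 64.3 = 0.1814 mg/L.

0.181 mg/L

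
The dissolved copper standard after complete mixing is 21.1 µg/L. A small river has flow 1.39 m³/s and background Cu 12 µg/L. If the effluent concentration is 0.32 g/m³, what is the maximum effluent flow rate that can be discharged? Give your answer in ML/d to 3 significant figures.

12 µg/L = 0.012 mg/L.
21.1 µg/L = 0.0211 mg/L.
Mass balance at complete mixing: C_std·(Q_w + Q_r) = Q_w·C_e + Q_r·C_b.
Rearranging, Q_w = Q_r·(C_std − C_b)/(C_e − C_std) = 1.39·(0.0211 − 0.012) / (0.32 − 0.0211) = 0.04232 m³/s.
= 3.656 ML/d.

3.66 ML/d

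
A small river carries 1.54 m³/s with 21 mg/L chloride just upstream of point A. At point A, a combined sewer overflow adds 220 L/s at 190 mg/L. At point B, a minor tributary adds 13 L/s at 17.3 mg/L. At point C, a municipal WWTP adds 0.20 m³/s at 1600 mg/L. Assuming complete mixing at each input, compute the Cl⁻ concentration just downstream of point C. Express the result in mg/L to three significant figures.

220 L/s = 0.22 m³/s.
After input A: C = (1.54·21 + 0.22·190) / 1.76 = 42.12 mg/L.
13 L/s = 0.013 m³/s.
After input B: C = (1.76·42.12 + 0.013·17.3) / 1.773 = 41.94 mg/L.
After input C: C = (1.773·41.94 + 0.2·1600) / 1.973 = 199.9 mg/L.

200 mg/L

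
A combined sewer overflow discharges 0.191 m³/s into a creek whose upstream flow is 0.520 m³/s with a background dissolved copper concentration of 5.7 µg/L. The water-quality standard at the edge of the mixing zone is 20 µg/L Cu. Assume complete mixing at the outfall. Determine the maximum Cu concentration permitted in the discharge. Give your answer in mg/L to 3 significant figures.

0.0589 mg/L

5.7 µg/L = 0.0057 mg/L.
20 µg/L = 0.02 mg/L.
Mass balance: 0.02·0.711 = 0.191·Cₑ + 0.52·0.0057.
Cₑ = (0.01422 − 0.002964) / 0.191 = 0.05893 mg/L.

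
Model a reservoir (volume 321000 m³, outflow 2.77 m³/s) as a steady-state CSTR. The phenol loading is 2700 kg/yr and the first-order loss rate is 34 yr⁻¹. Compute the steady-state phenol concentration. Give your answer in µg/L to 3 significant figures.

27.5 µg/L

Outflow Q = 2.77 m³/s × 3.156e+07 s/yr = 8.741e+07 m³/yr.
Steady-state CSTR mass balance: W = Q·C + k·V·C, so C = W/(Q + kV).
Q + kV = 8.741e+07 + 34·321000 = 9.833e+07 m³/yr.
C = 2700/9.833e+07 = 2.746e-05 kg/m³ = 0.02746 mg/L = 27.46 µg/L.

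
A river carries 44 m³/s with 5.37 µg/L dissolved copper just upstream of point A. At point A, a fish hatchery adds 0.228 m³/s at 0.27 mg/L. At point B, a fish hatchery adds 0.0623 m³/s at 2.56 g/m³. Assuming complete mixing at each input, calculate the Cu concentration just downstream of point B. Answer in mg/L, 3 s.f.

0.0103 mg/L

5.37 µg/L = 0.00537 mg/L.
After input A: C = (44·0.00537 + 0.228·0.27) / 44.23 = 0.006734 mg/L.
After input B: C = (44.23·0.006734 + 0.0623·2.56) / 44.29 = 0.01033 mg/L.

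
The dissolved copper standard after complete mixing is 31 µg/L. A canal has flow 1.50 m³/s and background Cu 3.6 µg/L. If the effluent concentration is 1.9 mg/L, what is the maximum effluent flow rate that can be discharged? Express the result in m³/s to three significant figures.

3.6 µg/L = 0.0036 mg/L.
31 µg/L = 0.031 mg/L.
Mass balance at complete mixing: C_std·(Q_w + Q_r) = Q_w·C_e + Q_r·C_b.
Rearranging, Q_w = Q_r·(C_std − C_b)/(C_e − C_std) = 1.50·(0.031 − 0.0036) / (1.9 − 0.031) = 0.02199 m³/s.

0.0220 m³/s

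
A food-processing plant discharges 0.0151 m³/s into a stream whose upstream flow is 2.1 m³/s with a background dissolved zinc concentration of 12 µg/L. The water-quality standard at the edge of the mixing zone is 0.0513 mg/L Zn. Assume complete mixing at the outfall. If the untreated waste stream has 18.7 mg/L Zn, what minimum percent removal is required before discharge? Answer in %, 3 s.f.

12 µg/L = 0.012 mg/L.
Mass balance: 0.0513·2.115 = 0.0151·Cₑ + 2.1·0.012.
Cₑ = (0.1085 − 0.0252) / 0.0151 = 5.517 mg/L.
Required removal = 1 − 5.517/18.7 = 70.5 %.

70.5 %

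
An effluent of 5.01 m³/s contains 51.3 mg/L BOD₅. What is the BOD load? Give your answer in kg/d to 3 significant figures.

22200 kg/d

Mass flux = Q·C = 5.01 m³/s × 51.3 g/m³ = 257 g/s.
= 257 g/s × 86.4 = 2.221e+04 kg/d.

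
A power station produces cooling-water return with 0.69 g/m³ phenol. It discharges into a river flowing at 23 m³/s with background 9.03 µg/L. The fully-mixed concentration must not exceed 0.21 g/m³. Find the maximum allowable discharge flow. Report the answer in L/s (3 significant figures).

9.03 µg/L = 0.00903 mg/L.
Mass balance at complete mixing: C_std·(Q_w + Q_r) = Q_w·C_e + Q_r·C_b.
Rearranging, Q_w = Q_r·(C_std − C_b)/(C_e − C_std) = 23·(0.21 − 0.00903) / (0.69 − 0.21) = 9.63 m³/s.
= 9630 L/s.

9630 L/s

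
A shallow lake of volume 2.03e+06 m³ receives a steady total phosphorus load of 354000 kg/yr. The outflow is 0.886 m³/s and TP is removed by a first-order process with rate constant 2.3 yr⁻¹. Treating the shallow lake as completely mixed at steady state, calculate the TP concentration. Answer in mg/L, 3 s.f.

10.8 mg/L

Outflow Q = 0.886 m³/s × 3.156e+07 s/yr = 2.796e+07 m³/yr.
Steady-state CSTR mass balance: W = Q·C + k·V·C, so C = W/(Q + kV).
Q + kV = 2.796e+07 + 2.3·2.03e+06 = 3.263e+07 m³/yr.
C = 354000/3.263e+07 = 0.01085 kg/m³ = 10.85 mg/L.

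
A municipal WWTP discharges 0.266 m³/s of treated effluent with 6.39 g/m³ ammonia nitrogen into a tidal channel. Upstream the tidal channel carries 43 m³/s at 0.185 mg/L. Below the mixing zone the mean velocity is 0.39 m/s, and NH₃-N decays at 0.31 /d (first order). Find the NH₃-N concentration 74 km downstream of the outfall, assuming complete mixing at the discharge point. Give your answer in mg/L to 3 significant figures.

0.113 mg/L

After complete mixing, C₀ = (0.266·6.39 + 43·0.185) / 43.27 = 0.2231 mg/L.
Travel time t = 7.4e+04 m / 0.39 m/s = 1.897e+05 s = 2.196 d.
C = 0.2231·exp(−0.31·2.196) = 0.2231·0.5062 = 0.113 mg/L.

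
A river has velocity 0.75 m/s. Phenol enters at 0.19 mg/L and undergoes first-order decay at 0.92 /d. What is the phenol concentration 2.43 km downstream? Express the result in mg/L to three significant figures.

Travel time t = 2.43 km / 0.75 m/s = 2430/0.75 = 3240 s = 0.0375 d.
First-order decay: C = 0.19·exp(−0.92·0.0375) = 0.19·0.9661 = 0.1836 mg/L.

0.184 mg/L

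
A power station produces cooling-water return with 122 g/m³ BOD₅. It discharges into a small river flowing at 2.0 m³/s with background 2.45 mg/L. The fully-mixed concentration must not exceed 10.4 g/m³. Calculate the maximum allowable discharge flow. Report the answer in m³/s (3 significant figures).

0.142 m³/s

Mass balance at complete mixing: C_std·(Q_w + Q_r) = Q_w·C_e + Q_r·C_b.
Rearranging, Q_w = Q_r·(C_std − C_b)/(C_e − C_std) = 2.0·(10.4 − 2.45) / (122 − 10.4) = 0.1425 m³/s.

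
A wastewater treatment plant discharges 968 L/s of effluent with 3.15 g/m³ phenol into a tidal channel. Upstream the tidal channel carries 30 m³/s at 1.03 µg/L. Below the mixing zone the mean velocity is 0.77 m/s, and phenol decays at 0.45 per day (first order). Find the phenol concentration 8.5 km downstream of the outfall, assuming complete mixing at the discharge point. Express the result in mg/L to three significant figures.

0.0939 mg/L

968 L/s = 0.968 m³/s.
1.03 µg/L = 0.00103 mg/L.
After complete mixing, C₀ = (0.968·3.15 + 30·0.00103) / 30.97 = 0.09946 mg/L.
Travel time t = 8500 m / 0.77 m/s = 1.104e+04 s = 0.1278 d.
C = 0.09946·exp(−0.45·0.1278) = 0.09946·0.9441 = 0.0939 mg/L.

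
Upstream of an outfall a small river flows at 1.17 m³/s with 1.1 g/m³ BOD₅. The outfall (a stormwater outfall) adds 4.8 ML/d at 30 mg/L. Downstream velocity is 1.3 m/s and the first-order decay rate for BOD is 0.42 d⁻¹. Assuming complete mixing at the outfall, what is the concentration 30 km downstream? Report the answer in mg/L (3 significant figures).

2.15 mg/L

4.8 ML/d = 0.05556 m³/s.
After complete mixing, C₀ = (0.05556·30 + 1.17·1.1) / 1.226 = 2.41 mg/L.
Travel time t = 3e+04 m / 1.3 m/s = 2.308e+04 s = 0.2671 d.
C = 2.41·exp(−0.42·0.2671) = 2.41·0.8939 = 2.154 mg/L.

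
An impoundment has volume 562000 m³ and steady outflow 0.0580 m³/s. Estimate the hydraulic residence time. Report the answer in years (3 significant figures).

0.307 yr

Q = 0.0580 m³/s × 3.156e+07 s/yr = 1.83e+06 m³/yr.
Hydraulic residence time τ = V/Q = 562000/1.83e+06 = 0.307 yr.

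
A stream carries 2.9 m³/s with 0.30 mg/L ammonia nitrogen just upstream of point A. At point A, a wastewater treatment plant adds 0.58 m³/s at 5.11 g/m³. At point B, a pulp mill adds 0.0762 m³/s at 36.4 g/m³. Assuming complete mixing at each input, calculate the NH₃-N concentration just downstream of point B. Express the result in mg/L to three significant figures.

1.86 mg/L

After input A: C = (2.9·0.3 + 0.58·5.11) / 3.48 = 1.102 mg/L.
After input B: C = (3.48·1.102 + 0.0762·36.4) / 3.556 = 1.858 mg/L.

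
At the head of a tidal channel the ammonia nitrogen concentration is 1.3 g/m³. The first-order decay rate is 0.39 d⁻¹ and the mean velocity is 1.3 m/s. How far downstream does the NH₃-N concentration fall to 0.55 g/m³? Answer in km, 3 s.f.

248 km

From C = C₀·e^(−kt), t = ln(C₀/C)/k = ln(1.3/0.55)/0.39 = 0.8602/0.39 = 2.206 d.
Distance = v·t = 1.3 m/s × 1.906e+05 s = 2.477e+05 m = 247.7 km.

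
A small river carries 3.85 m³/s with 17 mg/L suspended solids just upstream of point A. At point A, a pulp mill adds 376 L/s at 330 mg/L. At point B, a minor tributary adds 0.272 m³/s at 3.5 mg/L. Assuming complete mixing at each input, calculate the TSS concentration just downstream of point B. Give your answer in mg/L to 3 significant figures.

376 L/s = 0.376 m³/s.
After input A: C = (3.85·17 + 0.376·330) / 4.226 = 44.85 mg/L.
After input B: C = (4.226·44.85 + 0.272·3.5) / 4.498 = 42.35 mg/L.

42.3 mg/L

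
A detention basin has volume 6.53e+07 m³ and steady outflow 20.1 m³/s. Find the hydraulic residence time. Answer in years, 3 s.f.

Q = 20.1 m³/s × 3.156e+07 s/yr = 6.343e+08 m³/yr.
Hydraulic residence time τ = V/Q = 6.53e+07/6.343e+08 = 0.1029 yr.

0.103 yr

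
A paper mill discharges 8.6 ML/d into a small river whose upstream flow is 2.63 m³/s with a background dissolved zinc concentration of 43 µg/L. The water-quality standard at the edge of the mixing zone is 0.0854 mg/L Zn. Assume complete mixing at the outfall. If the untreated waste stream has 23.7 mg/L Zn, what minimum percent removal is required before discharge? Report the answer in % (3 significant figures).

8.6 ML/d = 0.09954 m³/s.
43 µg/L = 0.043 mg/L.
Mass balance: 0.0854·2.73 = 0.09954·Cₑ + 2.63·0.043.
Cₑ = (0.2331 − 0.1131) / 0.09954 = 1.206 mg/L.
Required removal = 1 − 1.206/23.7 = 94.91 %.

94.9 %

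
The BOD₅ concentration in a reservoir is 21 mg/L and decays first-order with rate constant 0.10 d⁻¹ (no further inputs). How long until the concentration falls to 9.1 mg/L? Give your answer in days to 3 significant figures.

8.36 d

t = ln(C₀/C)/k = ln(21/9.1)/0.10 = 0.8362/0.10 = 8.362 d.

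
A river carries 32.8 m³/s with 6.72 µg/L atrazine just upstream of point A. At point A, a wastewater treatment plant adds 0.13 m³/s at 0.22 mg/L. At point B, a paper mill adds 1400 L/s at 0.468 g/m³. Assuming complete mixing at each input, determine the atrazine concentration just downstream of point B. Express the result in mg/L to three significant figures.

0.0263 mg/L

6.72 µg/L = 0.00672 mg/L.
After input A: C = (32.8·0.00672 + 0.13·0.22) / 32.93 = 0.007562 mg/L.
1400 L/s = 1.4 m³/s.
After input B: C = (32.93·0.007562 + 1.4·0.468) / 34.33 = 0.02634 mg/L.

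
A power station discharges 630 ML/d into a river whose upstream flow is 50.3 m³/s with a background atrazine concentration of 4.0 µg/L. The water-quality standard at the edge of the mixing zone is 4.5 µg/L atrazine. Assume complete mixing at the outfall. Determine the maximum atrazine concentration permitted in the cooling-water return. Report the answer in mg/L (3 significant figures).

630 ML/d = 7.292 m³/s.
4.0 µg/L = 0.004 mg/L.
4.5 µg/L = 0.0045 mg/L.
Mass balance: 0.0045·57.59 = 7.292·Cₑ + 50.3·0.004.
Cₑ = (0.2592 − 0.2012) / 7.292 = 0.007949 mg/L.

0.00795 mg/L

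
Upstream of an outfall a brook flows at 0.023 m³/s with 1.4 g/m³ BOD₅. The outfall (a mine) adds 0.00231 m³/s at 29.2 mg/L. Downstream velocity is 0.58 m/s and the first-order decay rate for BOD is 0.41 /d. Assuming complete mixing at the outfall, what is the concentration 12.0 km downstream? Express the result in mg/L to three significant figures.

3.57 mg/L

After complete mixing, C₀ = (0.00231·29.2 + 0.023·1.4) / 0.02531 = 3.937 mg/L.
Travel time t = 1.2e+04 m / 0.58 m/s = 2.069e+04 s = 0.2395 d.
C = 3.937·exp(−0.41·0.2395) = 3.937·0.9065 = 3.569 mg/L.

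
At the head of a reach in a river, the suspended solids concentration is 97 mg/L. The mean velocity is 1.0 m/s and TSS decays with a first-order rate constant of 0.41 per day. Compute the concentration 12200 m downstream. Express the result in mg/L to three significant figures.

Travel time t = 12200 m / 1.0 m/s = 1.22e+04/1.0 = 1.22e+04 s = 0.1412 d.
First-order decay: C = 97·exp(−0.41·0.1412) = 97·0.9438 = 91.54 mg/L.

91.5 mg/L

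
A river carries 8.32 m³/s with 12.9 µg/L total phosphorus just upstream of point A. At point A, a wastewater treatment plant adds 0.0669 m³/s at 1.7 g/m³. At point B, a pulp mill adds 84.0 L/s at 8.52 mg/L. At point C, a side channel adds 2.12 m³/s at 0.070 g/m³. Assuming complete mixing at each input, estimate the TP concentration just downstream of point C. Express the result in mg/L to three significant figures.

0.102 mg/L

12.9 µg/L = 0.0129 mg/L.
After input A: C = (8.32·0.0129 + 0.0669·1.7) / 8.387 = 0.02636 mg/L.
84.0 L/s = 0.084 m³/s.
After input B: C = (8.387·0.02636 + 0.084·8.52) / 8.471 = 0.1106 mg/L.
After input C: C = (8.471·0.1106 + 2.12·0.07) / 10.59 = 0.1025 mg/L.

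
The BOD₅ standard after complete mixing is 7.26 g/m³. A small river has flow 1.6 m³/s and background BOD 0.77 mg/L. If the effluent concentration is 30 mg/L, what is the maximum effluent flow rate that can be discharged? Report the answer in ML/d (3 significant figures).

39.5 ML/d

Mass balance at complete mixing: C_std·(Q_w + Q_r) = Q_w·C_e + Q_r·C_b.
Rearranging, Q_w = Q_r·(C_std − C_b)/(C_e − C_std) = 1.6·(7.26 − 0.77) / (30 − 7.26) = 0.4566 m³/s.
= 39.45 ML/d.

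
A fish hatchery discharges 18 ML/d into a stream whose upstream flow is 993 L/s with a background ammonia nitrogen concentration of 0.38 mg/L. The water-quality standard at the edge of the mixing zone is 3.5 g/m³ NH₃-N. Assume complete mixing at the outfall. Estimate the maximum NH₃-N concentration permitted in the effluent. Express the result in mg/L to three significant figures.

18.4 mg/L

18 ML/d = 0.2083 m³/s.
993 L/s = 0.993 m³/s.
Mass balance: 3.5·1.201 = 0.2083·Cₑ + 0.993·0.38.
Cₑ = (4.205 − 0.3773) / 0.2083 = 18.37 mg/L.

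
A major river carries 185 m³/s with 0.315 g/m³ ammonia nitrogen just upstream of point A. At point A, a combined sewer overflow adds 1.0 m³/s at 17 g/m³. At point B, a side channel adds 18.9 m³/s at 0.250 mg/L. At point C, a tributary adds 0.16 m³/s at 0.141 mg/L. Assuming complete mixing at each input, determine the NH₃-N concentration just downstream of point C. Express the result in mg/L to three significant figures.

0.390 mg/L

After input A: C = (185·0.315 + 1·17) / 186 = 0.4047 mg/L.
After input B: C = (186·0.4047 + 18.9·0.25) / 204.9 = 0.3904 mg/L.
After input C: C = (204.9·0.3904 + 0.16·0.141) / 205.1 = 0.3902 mg/L.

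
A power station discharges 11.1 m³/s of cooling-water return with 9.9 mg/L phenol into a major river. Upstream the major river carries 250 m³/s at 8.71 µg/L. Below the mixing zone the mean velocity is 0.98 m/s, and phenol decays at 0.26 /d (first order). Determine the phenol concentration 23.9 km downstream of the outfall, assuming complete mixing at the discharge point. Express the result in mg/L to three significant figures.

8.71 µg/L = 0.00871 mg/L.
After complete mixing, C₀ = (11.1·9.9 + 250·0.00871) / 261.1 = 0.4292 mg/L.
Travel time t = 2.39e+04 m / 0.98 m/s = 2.439e+04 s = 0.2823 d.
C = 0.4292·exp(−0.26·0.2823) = 0.4292·0.9292 = 0.3988 mg/L.

0.399 mg/L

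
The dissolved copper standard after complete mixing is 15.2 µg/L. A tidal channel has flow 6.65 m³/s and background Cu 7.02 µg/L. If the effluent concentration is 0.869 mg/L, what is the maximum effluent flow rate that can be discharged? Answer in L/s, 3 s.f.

7.02 µg/L = 0.00702 mg/L.
15.2 µg/L = 0.0152 mg/L.
Mass balance at complete mixing: C_std·(Q_w + Q_r) = Q_w·C_e + Q_r·C_b.
Rearranging, Q_w = Q_r·(C_std − C_b)/(C_e − C_std) = 6.65·(0.0152 − 0.00702) / (0.869 − 0.0152) = 0.06371 m³/s.
= 63.71 L/s.

63.7 L/s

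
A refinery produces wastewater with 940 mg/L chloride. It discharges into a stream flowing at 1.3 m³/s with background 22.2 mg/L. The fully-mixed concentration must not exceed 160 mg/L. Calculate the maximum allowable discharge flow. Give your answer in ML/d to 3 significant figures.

Mass balance at complete mixing: C_std·(Q_w + Q_r) = Q_w·C_e + Q_r·C_b.
Rearranging, Q_w = Q_r·(C_std − C_b)/(C_e − C_std) = 1.3·(160 − 22.2) / (940 − 160) = 0.2297 m³/s.
= 19.84 ML/d.

19.8 ML/d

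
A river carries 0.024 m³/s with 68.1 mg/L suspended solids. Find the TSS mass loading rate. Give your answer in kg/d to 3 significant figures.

Mass flux = Q·C = 0.024 m³/s × 68.1 g/m³ = 1.634 g/s.
= 1.634 g/s × 86.4 = 141.2 kg/d.

141 kg/d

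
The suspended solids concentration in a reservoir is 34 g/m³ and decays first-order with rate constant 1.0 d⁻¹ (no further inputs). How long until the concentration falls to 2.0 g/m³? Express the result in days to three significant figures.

2.83 d

t = ln(C₀/C)/k = ln(34/2.0)/1.0 = 2.833/1.0 = 2.833 d.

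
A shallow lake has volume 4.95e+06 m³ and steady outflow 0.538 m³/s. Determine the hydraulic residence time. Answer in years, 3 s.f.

0.292 yr

Q = 0.538 m³/s × 3.156e+07 s/yr = 1.698e+07 m³/yr.
Hydraulic residence time τ = V/Q = 4.95e+06/1.698e+07 = 0.2916 yr.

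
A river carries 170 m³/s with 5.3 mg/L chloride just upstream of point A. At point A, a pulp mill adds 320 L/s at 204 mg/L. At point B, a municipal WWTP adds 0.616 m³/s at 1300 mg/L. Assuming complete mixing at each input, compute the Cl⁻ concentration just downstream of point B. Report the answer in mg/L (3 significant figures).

10.3 mg/L

320 L/s = 0.32 m³/s.
After input A: C = (170·5.3 + 0.32·204) / 170.3 = 5.673 mg/L.
After input B: C = (170.3·5.673 + 0.616·1300) / 170.9 = 10.34 mg/L.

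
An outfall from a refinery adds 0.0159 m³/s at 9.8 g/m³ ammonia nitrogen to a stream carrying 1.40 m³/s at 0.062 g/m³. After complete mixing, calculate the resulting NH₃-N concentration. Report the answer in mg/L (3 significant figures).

Conservation of mass across the mixing zone: C = (0.0159·9.8 + 1.4·0.062) / (0.0159 + 1.4) = 0.2426/1.416 = 0.1714 mg/L.

0.171 mg/L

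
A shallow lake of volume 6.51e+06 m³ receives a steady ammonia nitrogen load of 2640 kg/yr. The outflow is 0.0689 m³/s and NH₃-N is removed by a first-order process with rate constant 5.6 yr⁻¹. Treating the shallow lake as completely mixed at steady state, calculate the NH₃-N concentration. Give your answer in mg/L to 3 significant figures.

0.0683 mg/L

Outflow Q = 0.0689 m³/s × 3.156e+07 s/yr = 2.174e+06 m³/yr.
Steady-state CSTR mass balance: W = Q·C + k·V·C, so C = W/(Q + kV).
Q + kV = 2.174e+06 + 5.6·6.51e+06 = 3.863e+07 m³/yr.
C = 2640/3.863e+07 = 6.834e-05 kg/m³ = 0.06834 mg/L.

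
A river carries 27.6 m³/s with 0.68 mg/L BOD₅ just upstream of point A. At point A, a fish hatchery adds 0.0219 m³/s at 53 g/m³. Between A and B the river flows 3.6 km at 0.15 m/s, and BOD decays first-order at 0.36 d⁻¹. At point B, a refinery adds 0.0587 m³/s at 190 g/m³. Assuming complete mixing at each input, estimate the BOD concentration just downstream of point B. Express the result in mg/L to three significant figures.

After input A: C = (27.6·0.68 + 0.0219·53) / 27.62 = 0.7215 mg/L.
Over the 3.6 km reach to input B (t = 2.4e+04 s = 0.2778 d), decay gives C = 0.7215·exp(−0.36·0.2778) = 0.6528 mg/L.
After input B: C = (27.62·0.6528 + 0.0587·190) / 27.68 = 1.054 mg/L.

1.05 mg/L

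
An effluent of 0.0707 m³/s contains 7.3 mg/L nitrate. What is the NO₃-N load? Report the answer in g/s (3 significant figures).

Mass flux = Q·C = 0.0707 m³/s × 7.3 g/m³ = 0.5161 g/s.

0.516 g/s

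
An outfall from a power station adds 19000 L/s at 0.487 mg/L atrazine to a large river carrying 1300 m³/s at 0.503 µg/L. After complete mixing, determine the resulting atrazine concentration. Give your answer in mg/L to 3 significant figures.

0.00751 mg/L

19000 L/s = 19 m³/s.
0.503 µg/L = 0.000503 mg/L.
Flow-weighted mixing gives C = (19·0.487 + 1300·0.000503) / (19 + 1300) = 9.907/1319 = 0.007511 mg/L.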